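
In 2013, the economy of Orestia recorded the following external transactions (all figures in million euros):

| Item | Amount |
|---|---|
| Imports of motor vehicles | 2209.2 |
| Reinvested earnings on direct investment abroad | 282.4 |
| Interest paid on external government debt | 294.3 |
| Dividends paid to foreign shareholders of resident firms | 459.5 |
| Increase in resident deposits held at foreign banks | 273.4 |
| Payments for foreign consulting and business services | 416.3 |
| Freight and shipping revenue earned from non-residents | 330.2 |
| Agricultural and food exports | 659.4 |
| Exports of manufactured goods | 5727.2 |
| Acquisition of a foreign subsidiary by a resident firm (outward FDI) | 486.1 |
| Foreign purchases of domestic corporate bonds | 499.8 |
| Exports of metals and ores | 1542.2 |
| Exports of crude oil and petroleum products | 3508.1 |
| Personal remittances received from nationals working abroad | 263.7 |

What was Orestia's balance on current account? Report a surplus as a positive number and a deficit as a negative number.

8933.9

Goods: -2209.2 + 5727.2 + 659.4 + 3508.1 + 1542.2 = 9227.7
Services: 330.2 - 416.3 = -86.1
Primary income: -294.3 - 459.5 + 282.4 = -471.4
Secondary income: 263.7
Current account = 9227.7 + (-86.1) + (-471.4) + 263.7 = 8933.9
(Excluded from the current account — financial account: increase in resident deposits held at foreign banks 273.4, acquisition of a foreign subsidiary by a resident firm (outward FDI) 486.1, foreign purchases of domestic corporate bonds 499.8.)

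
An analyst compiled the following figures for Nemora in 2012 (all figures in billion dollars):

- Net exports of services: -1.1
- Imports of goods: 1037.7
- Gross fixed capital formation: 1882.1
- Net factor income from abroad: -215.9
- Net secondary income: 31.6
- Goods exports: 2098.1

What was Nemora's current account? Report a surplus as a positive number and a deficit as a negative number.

875.0

Goods balance = 2098.1 - 1037.7 = 1060.4
Services balance = -1.1
Trade balance (goods + services) = 1060.4 + (-1.1) = 1059.3
Net primary income = -215.9
Net secondary income = 31.6
Current account = 1059.3 + (-215.9) + 31.6 = 875.0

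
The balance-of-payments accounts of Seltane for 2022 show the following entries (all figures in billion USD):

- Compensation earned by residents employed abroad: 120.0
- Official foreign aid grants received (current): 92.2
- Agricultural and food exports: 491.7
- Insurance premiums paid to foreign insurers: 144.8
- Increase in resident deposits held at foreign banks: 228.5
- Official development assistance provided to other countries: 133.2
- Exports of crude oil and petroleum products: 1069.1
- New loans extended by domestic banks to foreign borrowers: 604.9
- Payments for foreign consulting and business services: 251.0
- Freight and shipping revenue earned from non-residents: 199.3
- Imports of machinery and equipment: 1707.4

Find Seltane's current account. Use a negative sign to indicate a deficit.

Goods: 491.7 + 1069.1 - 1707.4 = -146.6
Services: -144.8 + 199.3 - 251.0 = -196.5
Primary income: 120.0
Secondary income: 92.2 - 133.2 = -41.0
Current account = (-146.6) + (-196.5) + 120.0 + (-41.0) = -264.1
(Excluded from the current account — financial account: increase in resident deposits held at foreign banks 228.5, new loans extended by domestic banks to foreign borrowers 604.9.)

-264.1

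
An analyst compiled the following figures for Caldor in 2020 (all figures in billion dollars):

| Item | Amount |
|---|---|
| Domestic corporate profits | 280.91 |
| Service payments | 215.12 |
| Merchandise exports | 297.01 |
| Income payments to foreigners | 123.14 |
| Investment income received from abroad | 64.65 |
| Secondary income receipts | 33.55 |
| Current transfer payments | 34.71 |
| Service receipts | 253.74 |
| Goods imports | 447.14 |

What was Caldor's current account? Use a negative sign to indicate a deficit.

-171.16

Goods balance = 297.01 - 447.14 = -150.13
Services balance = 253.74 - 215.12 = 38.62
Trade balance (goods + services) = -150.13 + 38.62 = -111.51
Net primary income = 64.65 - 123.14 = -58.49
Net secondary income = 33.55 - 34.71 = -1.16
Current account = -111.51 + (-58.49) + (-1.16) = -171.16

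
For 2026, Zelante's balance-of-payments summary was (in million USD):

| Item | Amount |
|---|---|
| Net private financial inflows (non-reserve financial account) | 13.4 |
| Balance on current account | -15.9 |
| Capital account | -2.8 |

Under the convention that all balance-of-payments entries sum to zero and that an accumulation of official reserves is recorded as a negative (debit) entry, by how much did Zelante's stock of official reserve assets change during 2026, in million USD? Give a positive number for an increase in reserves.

Official reserve transactions balance = -((-15.9) + (-2.8) + 13.4) = 5.3
An accumulation of reserves is recorded as a debit (negative entry), so the change in the stock of reserves is the negative of that balance.
Change in official reserves = -(5.3) = -5.3

-5.3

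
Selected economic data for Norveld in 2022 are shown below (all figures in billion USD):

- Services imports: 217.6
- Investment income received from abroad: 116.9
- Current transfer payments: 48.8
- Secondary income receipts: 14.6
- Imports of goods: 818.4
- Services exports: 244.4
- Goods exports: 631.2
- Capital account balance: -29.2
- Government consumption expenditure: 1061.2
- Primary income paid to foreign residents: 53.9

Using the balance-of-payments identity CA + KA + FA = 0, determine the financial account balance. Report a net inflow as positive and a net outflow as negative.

Goods balance = 631.2 - 818.4 = -187.2
Services balance = 244.4 - 217.6 = 26.8
Trade balance (goods + services) = -187.2 + 26.8 = -160.4
Net primary income = 116.9 - 53.9 = 63.0
Net secondary income = 14.6 - 48.8 = -34.2
Current account = -160.4 + 63.0 + (-34.2) = -131.6
Financial account = -(-131.6 + (-29.2)) = 160.8

160.8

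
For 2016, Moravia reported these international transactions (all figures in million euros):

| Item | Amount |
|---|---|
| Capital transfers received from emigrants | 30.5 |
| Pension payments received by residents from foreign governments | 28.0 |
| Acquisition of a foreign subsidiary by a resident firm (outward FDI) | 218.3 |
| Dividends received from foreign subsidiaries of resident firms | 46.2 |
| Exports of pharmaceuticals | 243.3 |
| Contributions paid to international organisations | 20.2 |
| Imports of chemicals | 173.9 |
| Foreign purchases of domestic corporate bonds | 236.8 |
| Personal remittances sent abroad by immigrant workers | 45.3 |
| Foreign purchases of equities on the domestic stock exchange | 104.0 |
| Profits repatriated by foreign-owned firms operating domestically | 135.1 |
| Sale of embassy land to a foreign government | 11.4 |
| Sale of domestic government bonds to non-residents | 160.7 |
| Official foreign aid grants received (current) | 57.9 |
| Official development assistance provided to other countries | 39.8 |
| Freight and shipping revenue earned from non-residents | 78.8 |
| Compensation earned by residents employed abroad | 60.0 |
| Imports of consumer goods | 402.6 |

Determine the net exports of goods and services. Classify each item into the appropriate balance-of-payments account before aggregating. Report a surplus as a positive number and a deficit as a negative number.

Goods: -402.6 + 243.3 - 173.9 = -333.2
Services: 78.8
Trade balance = -333.2 + 78.8 = -254.4
(Excluded from the trade balance — capital account: capital transfers received from emigrants 30.5, sale of embassy land to a foreign government 11.4; secondary income: pension payments received by residents from foreign governments 28.0, contributions paid to international organisations 20.2, personal remittances sent abroad by immigrant workers 45.3, official foreign aid grants received (current) 57.9, official development assistance provided to other countries 39.8; financial account: acquisition of a foreign subsidiary by a resident firm (outward FDI) 218.3, foreign purchases of domestic corporate bonds 236.8, foreign purchases of equities on the domestic stock exchange 104.0, sale of domestic government bonds to non-residents 160.7; primary income: dividends received from foreign subsidiaries of resident firms 46.2, profits repatriated by foreign-owned firms operating domestically 135.1, compensation earned by residents employed abroad 60.0.)

-254.4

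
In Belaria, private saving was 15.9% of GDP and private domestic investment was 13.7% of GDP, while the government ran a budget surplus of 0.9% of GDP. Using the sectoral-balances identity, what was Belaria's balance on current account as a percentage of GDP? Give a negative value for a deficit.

By the sectoral-balances identity, CA = (S_private - I) + (T - G).
Private balance = 15.9 - 13.7 = 2.2
Government balance (T - G) = 0.9
CA = 2.2 + 0.9 = 3.1

3.1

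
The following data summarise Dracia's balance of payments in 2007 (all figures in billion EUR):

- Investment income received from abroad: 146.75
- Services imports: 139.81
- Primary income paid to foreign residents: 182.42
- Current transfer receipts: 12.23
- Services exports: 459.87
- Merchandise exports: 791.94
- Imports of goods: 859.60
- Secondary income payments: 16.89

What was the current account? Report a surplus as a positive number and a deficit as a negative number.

Goods balance = 791.94 - 859.60 = -67.66
Services balance = 459.87 - 139.81 = 320.06
Trade balance (goods + services) = -67.66 + 320.06 = 252.40
Net primary income = 146.75 - 182.42 = -35.67
Net secondary income = 12.23 - 16.89 = -4.66
Current account = 252.40 + (-35.67) + (-4.66) = 212.07

212.07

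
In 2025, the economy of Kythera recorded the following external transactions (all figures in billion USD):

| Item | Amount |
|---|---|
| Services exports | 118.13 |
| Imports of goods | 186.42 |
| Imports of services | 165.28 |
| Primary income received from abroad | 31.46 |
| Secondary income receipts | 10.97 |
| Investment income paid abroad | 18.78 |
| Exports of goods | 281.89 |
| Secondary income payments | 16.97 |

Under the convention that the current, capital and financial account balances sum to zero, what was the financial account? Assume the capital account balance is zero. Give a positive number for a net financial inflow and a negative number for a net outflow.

Goods balance = 281.89 - 186.42 = 95.47
Services balance = 118.13 - 165.28 = -47.15
Trade balance (goods + services) = 95.47 + (-47.15) = 48.32
Net primary income = 31.46 - 18.78 = 12.68
Net secondary income = 10.97 - 16.97 = -6.00
Current account = 48.32 + 12.68 + (-6.00) = 55.00
Financial account = -(55.00) = -55.00

-55.00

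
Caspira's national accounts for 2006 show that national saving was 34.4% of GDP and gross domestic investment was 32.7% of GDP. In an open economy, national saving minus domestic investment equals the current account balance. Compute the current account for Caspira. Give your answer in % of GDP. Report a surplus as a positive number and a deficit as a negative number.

CA = S - I = 34.4 - 32.7 = 1.7

1.7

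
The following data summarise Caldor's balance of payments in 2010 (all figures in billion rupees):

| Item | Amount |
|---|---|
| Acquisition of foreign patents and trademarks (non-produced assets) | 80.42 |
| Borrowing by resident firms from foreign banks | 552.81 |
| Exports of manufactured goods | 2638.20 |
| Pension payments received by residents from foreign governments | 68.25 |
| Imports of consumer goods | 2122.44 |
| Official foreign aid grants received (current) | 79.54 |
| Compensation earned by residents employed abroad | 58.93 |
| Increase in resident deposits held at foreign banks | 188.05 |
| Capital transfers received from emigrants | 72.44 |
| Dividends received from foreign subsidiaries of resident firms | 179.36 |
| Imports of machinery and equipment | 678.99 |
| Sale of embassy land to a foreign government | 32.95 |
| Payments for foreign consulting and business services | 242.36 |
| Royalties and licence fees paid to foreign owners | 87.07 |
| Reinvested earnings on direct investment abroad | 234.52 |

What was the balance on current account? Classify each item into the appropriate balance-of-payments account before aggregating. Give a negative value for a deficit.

127.94

Goods: 2638.20 - 678.99 - 2122.44 = -163.23
Services: -242.36 - 87.07 = -329.43
Primary income: 58.93 + 234.52 + 179.36 = 472.81
Secondary income: 79.54 + 68.25 = 147.79
Current account = (-163.23) + (-329.43) + 472.81 + 147.79 = 127.94
(Excluded from the current account — capital account: acquisition of foreign patents and trademarks (non-produced assets) 80.42, capital transfers received from emigrants 72.44, sale of embassy land to a foreign government 32.95; financial account: borrowing by resident firms from foreign banks 552.81, increase in resident deposits held at foreign banks 188.05.)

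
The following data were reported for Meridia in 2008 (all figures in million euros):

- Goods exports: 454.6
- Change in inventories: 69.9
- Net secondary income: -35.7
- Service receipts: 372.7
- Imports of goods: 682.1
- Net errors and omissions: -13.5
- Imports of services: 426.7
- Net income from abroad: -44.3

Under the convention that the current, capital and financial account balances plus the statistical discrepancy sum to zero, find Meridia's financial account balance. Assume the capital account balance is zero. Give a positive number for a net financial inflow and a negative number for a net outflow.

375.0

Goods balance = 454.6 - 682.1 = -227.5
Services balance = 372.7 - 426.7 = -54.0
Trade balance (goods + services) = -227.5 + (-54.0) = -281.5
Net primary income = -44.3
Net secondary income = -35.7
Current account = -281.5 + (-44.3) + (-35.7) = -361.5
Financial account = -(-361.5 + (-13.5)) = 375.0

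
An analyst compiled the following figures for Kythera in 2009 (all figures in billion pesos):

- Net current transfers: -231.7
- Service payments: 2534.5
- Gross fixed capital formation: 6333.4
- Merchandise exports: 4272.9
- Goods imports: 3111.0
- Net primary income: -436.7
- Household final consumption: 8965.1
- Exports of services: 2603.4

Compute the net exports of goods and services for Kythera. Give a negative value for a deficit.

Goods balance = 4272.9 - 3111.0 = 1161.9
Services balance = 2603.4 - 2534.5 = 68.9
Trade balance (goods + services) = 1161.9 + 68.9 = 1230.8

1230.8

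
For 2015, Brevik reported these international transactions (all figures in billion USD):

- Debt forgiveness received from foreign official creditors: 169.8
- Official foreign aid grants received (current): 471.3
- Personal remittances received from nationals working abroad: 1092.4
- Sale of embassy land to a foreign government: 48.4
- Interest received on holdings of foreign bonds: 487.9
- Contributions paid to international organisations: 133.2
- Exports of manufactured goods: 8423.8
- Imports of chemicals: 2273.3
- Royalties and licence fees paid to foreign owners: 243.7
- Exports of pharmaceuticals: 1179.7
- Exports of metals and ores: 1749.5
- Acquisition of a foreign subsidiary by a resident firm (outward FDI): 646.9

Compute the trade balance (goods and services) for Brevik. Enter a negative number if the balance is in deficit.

8836.0

Goods: 8423.8 + 1749.5 - 2273.3 + 1179.7 = 9079.7
Services: -243.7
Trade balance = 9079.7 + (-243.7) = 8836.0
(Excluded from the trade balance — capital account: debt forgiveness received from foreign official creditors 169.8, sale of embassy land to a foreign government 48.4; secondary income: official foreign aid grants received (current) 471.3, personal remittances received from nationals working abroad 1092.4, contributions paid to international organisations 133.2; primary income: interest received on holdings of foreign bonds 487.9; financial account: acquisition of a foreign subsidiary by a resident firm (outward FDI) 646.9.)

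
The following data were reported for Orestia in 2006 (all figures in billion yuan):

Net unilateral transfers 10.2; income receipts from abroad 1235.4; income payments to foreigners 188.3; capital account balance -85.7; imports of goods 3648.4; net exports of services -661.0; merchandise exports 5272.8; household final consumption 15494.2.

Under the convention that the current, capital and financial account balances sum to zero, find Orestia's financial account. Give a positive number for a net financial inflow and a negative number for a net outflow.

-1935.0

Goods balance = 5272.8 - 3648.4 = 1624.4
Services balance = -661.0
Trade balance (goods + services) = 1624.4 + (-661.0) = 963.4
Net primary income = 1235.4 - 188.3 = 1047.1
Net secondary income = 10.2
Current account = 963.4 + 1047.1 + 10.2 = 2020.7
Financial account = -(2020.7 + (-85.7)) = -1935.0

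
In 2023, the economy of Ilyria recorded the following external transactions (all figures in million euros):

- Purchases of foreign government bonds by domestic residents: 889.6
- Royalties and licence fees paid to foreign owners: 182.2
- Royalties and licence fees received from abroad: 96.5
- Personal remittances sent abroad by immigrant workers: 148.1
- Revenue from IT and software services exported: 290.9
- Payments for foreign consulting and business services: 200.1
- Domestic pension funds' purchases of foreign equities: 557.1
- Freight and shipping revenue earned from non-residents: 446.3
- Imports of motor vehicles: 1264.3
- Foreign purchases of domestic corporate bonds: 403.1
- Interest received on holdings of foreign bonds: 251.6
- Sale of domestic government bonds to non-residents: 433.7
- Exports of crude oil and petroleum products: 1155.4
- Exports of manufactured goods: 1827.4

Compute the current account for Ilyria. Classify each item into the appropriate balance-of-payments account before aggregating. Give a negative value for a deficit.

Goods: -1264.3 + 1827.4 + 1155.4 = 1718.5
Services: 446.3 + 96.5 - 182.2 - 200.1 + 290.9 = 451.4
Primary income: 251.6
Secondary income: -148.1
Current account = 1718.5 + 451.4 + 251.6 + (-148.1) = 2273.4
(Excluded from the current account — financial account: purchases of foreign government bonds by domestic residents 889.6, domestic pension funds' purchases of foreign equities 557.1, foreign purchases of domestic corporate bonds 403.1, sale of domestic government bonds to non-residents 433.7.)

2273.4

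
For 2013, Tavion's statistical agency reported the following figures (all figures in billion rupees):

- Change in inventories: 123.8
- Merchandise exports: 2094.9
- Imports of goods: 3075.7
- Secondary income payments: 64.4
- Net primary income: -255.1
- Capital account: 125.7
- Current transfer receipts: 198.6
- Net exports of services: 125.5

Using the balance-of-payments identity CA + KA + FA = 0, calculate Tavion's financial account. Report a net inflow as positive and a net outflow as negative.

850.5

Goods balance = 2094.9 - 3075.7 = -980.8
Services balance = 125.5
Trade balance (goods + services) = -980.8 + 125.5 = -855.3
Net primary income = -255.1
Net secondary income = 198.6 - 64.4 = 134.2
Current account = -855.3 + (-255.1) + 134.2 = -976.2
Financial account = -(-976.2 + 125.7) = 850.5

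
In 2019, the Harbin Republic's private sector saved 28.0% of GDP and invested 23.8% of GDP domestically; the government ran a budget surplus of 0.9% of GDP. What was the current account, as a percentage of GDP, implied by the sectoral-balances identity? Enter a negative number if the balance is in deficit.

5.1

By the sectoral-balances identity, CA = (S_private - I) + (T - G).
Private balance = 28.0 - 23.8 = 4.2
Government balance (T - G) = 0.9
CA = 4.2 + 0.9 = 5.1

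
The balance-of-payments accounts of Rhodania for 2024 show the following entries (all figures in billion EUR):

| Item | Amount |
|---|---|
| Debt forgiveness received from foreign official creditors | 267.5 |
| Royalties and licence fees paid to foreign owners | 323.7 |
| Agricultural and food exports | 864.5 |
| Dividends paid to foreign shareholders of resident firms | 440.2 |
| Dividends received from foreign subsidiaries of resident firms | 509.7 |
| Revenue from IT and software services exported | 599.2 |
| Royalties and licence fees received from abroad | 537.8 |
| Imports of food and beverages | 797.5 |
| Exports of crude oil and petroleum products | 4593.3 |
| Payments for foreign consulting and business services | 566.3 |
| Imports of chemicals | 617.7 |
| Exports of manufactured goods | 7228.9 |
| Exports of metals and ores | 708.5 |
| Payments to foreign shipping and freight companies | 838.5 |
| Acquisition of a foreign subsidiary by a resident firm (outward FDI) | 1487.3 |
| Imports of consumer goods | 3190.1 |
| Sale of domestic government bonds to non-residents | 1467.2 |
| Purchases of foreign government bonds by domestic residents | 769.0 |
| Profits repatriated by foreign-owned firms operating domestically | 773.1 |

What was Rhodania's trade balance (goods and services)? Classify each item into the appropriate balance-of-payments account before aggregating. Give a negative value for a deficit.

Goods: 708.5 + 4593.3 + 864.5 + 7228.9 - 617.7 - 797.5 - 3190.1 = 8789.9
Services: -566.3 - 838.5 + 537.8 - 323.7 + 599.2 = -591.5
Trade balance = 8789.9 + (-591.5) = 8198.4
(Excluded from the trade balance — capital account: debt forgiveness received from foreign official creditors 267.5; primary income: dividends paid to foreign shareholders of resident firms 440.2, dividends received from foreign subsidiaries of resident firms 509.7, profits repatriated by foreign-owned firms operating domestically 773.1; financial account: acquisition of a foreign subsidiary by a resident firm (outward FDI) 1487.3, sale of domestic government bonds to non-residents 1467.2, purchases of foreign government bonds by domestic residents 769.0.)

8198.4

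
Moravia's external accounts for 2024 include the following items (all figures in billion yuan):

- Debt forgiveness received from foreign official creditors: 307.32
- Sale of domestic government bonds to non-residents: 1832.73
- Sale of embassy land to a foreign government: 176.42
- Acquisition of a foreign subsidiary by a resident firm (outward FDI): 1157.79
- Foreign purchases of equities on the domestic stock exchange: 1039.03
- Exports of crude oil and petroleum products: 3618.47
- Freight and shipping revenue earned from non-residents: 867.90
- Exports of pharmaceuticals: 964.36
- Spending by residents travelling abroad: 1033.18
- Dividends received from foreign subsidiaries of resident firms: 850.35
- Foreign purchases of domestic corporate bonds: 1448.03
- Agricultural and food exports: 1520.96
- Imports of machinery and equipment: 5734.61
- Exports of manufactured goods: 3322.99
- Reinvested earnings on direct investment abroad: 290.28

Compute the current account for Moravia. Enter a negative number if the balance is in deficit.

Goods: 964.36 + 1520.96 - 5734.61 + 3618.47 + 3322.99 = 3692.17
Services: 867.90 - 1033.18 = -165.28
Primary income: 850.35 + 290.28 = 1140.63
Current account = 3692.17 + (-165.28) + 1140.63 = 4667.52
(Excluded from the current account — capital account: debt forgiveness received from foreign official creditors 307.32, sale of embassy land to a foreign government 176.42; financial account: sale of domestic government bonds to non-residents 1832.73, acquisition of a foreign subsidiary by a resident firm (outward FDI) 1157.79, foreign purchases of equities on the domestic stock exchange 1039.03, foreign purchases of domestic corporate bonds 1448.03.)

4667.52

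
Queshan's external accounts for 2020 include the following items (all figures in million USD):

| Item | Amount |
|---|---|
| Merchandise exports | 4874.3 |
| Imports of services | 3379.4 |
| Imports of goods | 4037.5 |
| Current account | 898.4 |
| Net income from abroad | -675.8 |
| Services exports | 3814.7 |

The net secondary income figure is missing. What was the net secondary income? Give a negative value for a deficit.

302.1

Current account = goods balance + services balance + net primary income + net secondary income
Sum of the known components = 596.3
Net secondary income = CA - (known components) = 898.4 - 596.3 = 302.1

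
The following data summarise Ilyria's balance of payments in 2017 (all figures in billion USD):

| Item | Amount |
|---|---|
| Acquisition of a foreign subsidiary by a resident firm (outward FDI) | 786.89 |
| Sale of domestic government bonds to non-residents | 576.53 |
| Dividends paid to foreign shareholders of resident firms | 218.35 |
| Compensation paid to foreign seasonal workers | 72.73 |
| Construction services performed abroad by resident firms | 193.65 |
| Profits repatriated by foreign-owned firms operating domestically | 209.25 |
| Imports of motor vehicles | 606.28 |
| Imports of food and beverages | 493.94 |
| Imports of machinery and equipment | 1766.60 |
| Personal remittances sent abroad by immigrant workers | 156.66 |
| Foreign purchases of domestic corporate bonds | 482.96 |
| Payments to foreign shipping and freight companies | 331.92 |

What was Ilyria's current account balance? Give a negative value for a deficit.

Goods: -1766.60 - 493.94 - 606.28 = -2866.82
Services: -331.92 + 193.65 = -138.27
Primary income: -218.35 - 209.25 - 72.73 = -500.33
Secondary income: -156.66
Current account = (-2866.82) + (-138.27) + (-500.33) + (-156.66) = -3662.08
(Excluded from the current account — financial account: acquisition of a foreign subsidiary by a resident firm (outward FDI) 786.89, sale of domestic government bonds to non-residents 576.53, foreign purchases of domestic corporate bonds 482.96.)

-3662.08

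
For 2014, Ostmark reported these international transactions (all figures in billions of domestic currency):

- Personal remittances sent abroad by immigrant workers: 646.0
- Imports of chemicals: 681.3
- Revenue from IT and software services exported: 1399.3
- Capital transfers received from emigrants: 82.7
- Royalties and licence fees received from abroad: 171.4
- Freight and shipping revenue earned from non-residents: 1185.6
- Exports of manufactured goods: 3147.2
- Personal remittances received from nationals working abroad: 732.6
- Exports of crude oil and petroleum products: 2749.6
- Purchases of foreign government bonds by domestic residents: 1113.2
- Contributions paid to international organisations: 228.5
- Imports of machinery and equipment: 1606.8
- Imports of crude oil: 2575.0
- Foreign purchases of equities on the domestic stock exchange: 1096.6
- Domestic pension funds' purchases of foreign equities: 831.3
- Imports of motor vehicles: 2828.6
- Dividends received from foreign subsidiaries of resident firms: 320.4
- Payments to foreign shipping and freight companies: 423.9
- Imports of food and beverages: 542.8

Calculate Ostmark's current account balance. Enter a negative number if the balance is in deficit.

173.2

Goods: -542.8 - 1606.8 - 2828.6 + 3147.2 - 2575.0 + 2749.6 - 681.3 = -2337.7
Services: 1185.6 + 171.4 - 423.9 + 1399.3 = 2332.4
Primary income: 320.4
Secondary income: -228.5 - 646.0 + 732.6 = -141.9
Current account = (-2337.7) + 2332.4 + 320.4 + (-141.9) = 173.2
(Excluded from the current account — capital account: capital transfers received from emigrants 82.7; financial account: purchases of foreign government bonds by domestic residents 1113.2, foreign purchases of equities on the domestic stock exchange 1096.6, domestic pension funds' purchases of foreign equities 831.3.)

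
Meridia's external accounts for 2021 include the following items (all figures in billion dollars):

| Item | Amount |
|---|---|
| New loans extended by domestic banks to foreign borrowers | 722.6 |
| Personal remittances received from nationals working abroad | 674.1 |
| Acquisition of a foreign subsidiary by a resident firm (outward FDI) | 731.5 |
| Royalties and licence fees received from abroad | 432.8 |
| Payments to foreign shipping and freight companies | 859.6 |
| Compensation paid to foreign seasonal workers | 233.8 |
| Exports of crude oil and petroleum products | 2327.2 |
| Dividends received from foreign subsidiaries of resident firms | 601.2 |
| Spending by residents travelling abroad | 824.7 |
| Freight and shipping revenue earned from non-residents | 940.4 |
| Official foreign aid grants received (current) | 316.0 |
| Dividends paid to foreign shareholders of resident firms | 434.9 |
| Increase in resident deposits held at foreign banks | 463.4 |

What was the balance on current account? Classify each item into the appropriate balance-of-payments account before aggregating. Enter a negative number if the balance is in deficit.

Goods: 2327.2
Services: 940.4 + 432.8 - 824.7 - 859.6 = -311.1
Primary income: -233.8 + 601.2 - 434.9 = -67.5
Secondary income: 316.0 + 674.1 = 990.1
Current account = 2327.2 + (-311.1) + (-67.5) + 990.1 = 2938.7
(Excluded from the current account — financial account: new loans extended by domestic banks to foreign borrowers 722.6, acquisition of a foreign subsidiary by a resident firm (outward FDI) 731.5, increase in resident deposits held at foreign banks 463.4.)

2938.7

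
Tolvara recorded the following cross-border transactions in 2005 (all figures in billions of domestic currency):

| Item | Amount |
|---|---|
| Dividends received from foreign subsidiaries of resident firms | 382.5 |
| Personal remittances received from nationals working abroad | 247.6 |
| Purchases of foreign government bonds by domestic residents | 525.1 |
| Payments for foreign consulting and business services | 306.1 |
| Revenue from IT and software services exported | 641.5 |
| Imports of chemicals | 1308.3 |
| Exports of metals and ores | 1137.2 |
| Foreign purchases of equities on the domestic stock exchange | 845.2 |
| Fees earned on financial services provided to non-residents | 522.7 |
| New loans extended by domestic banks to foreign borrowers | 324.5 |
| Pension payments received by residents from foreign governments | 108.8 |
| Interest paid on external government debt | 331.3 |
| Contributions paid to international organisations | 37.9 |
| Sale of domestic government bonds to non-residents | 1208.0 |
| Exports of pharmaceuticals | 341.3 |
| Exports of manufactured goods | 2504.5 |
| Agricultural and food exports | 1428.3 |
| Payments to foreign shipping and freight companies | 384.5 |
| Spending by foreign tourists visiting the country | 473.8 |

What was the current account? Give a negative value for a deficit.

Goods: 341.3 + 1428.3 + 1137.2 - 1308.3 + 2504.5 = 4103.0
Services: 641.5 + 473.8 - 306.1 - 384.5 + 522.7 = 947.4
Primary income: -331.3 + 382.5 = 51.2
Secondary income: 247.6 + 108.8 - 37.9 = 318.5
Current account = 4103.0 + 947.4 + 51.2 + 318.5 = 5420.1
(Excluded from the current account — financial account: purchases of foreign government bonds by domestic residents 525.1, foreign purchases of equities on the domestic stock exchange 845.2, new loans extended by domestic banks to foreign borrowers 324.5, sale of domestic government bonds to non-residents 1208.0.)

5420.1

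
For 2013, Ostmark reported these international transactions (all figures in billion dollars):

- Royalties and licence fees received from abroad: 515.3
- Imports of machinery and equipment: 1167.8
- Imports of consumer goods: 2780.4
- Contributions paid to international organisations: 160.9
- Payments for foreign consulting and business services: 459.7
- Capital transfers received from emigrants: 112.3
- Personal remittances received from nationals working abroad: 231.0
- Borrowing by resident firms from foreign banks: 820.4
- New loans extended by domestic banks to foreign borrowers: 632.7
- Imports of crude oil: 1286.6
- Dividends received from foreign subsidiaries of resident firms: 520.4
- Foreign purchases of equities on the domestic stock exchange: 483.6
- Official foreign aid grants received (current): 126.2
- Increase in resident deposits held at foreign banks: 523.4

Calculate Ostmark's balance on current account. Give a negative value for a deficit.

-4462.5

Goods: -1286.6 - 2780.4 - 1167.8 = -5234.8
Services: -459.7 + 515.3 = 55.6
Primary income: 520.4
Secondary income: 231.0 - 160.9 + 126.2 = 196.3
Current account = (-5234.8) + 55.6 + 520.4 + 196.3 = -4462.5
(Excluded from the current account — capital account: capital transfers received from emigrants 112.3; financial account: borrowing by resident firms from foreign banks 820.4, new loans extended by domestic banks to foreign borrowers 632.7, foreign purchases of equities on the domestic stock exchange 483.6, increase in resident deposits held at foreign banks 523.4.)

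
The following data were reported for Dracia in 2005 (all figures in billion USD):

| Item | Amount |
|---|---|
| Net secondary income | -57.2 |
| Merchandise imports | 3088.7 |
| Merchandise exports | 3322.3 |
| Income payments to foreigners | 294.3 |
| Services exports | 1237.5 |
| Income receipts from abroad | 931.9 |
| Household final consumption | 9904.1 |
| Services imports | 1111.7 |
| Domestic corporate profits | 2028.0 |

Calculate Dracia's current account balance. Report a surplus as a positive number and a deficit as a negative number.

Goods balance = 3322.3 - 3088.7 = 233.6
Services balance = 1237.5 - 1111.7 = 125.8
Trade balance (goods + services) = 233.6 + 125.8 = 359.4
Net primary income = 931.9 - 294.3 = 637.6
Net secondary income = -57.2
Current account = 359.4 + 637.6 + (-57.2) = 939.8

939.8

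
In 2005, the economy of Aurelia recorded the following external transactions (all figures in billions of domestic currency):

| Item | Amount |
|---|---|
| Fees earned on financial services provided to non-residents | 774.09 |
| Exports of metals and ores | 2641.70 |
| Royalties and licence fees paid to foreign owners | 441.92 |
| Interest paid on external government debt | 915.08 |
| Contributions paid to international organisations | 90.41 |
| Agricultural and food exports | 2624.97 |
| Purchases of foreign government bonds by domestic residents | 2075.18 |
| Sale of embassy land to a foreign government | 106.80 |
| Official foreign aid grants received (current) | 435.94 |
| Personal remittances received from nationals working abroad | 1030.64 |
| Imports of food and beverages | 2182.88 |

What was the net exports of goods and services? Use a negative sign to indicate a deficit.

Goods: 2641.70 - 2182.88 + 2624.97 = 3083.79
Services: 774.09 - 441.92 = 332.17
Trade balance = 3083.79 + 332.17 = 3415.96
(Excluded from the trade balance — primary income: interest paid on external government debt 915.08; secondary income: contributions paid to international organisations 90.41, official foreign aid grants received (current) 435.94, personal remittances received from nationals working abroad 1030.64; financial account: purchases of foreign government bonds by domestic residents 2075.18; capital account: sale of embassy land to a foreign government 106.80.)

3415.96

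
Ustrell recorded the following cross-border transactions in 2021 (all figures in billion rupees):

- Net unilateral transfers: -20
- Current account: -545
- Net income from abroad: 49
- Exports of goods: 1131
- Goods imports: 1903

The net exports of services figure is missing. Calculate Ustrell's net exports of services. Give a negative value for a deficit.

Current account = goods balance + services balance + net primary income + net secondary income
Sum of the known components = -743
Net exports of services = CA - (known components) = -545 - (-743) = 198

198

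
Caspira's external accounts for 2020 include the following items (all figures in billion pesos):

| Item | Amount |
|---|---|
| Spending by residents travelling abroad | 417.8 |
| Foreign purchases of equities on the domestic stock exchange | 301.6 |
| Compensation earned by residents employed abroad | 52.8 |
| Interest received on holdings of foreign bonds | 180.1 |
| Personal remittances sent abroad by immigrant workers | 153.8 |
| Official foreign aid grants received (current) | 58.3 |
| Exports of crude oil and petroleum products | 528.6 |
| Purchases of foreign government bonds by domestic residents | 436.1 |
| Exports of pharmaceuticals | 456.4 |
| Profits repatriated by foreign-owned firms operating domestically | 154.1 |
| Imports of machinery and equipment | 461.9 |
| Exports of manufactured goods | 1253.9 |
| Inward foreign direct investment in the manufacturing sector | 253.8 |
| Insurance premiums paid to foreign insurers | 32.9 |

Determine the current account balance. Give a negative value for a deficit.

Goods: 1253.9 - 461.9 + 528.6 + 456.4 = 1777.0
Services: -417.8 - 32.9 = -450.7
Primary income: -154.1 + 52.8 + 180.1 = 78.8
Secondary income: -153.8 + 58.3 = -95.5
Current account = 1777.0 + (-450.7) + 78.8 + (-95.5) = 1309.6
(Excluded from the current account — financial account: foreign purchases of equities on the domestic stock exchange 301.6, purchases of foreign government bonds by domestic residents 436.1, inward foreign direct investment in the manufacturing sector 253.8.)

1309.6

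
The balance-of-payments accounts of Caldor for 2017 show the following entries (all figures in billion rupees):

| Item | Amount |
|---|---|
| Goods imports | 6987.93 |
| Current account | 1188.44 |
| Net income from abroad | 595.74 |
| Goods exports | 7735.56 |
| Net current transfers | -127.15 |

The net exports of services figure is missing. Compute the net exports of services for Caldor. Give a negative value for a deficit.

-27.78

Current account = goods balance + services balance + net primary income + net secondary income
Sum of the known components = 1216.22
Net exports of services = CA - (known components) = 1188.44 - 1216.22 = -27.78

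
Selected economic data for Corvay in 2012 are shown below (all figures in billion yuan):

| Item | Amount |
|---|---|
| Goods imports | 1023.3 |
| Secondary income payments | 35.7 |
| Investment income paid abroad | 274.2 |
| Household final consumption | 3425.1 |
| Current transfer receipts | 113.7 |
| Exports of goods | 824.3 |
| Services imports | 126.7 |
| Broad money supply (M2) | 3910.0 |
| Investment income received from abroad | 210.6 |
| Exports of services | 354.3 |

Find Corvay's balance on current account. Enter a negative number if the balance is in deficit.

43.0

Goods balance = 824.3 - 1023.3 = -199.0
Services balance = 354.3 - 126.7 = 227.6
Trade balance (goods + services) = -199.0 + 227.6 = 28.6
Net primary income = 210.6 - 274.2 = -63.6
Net secondary income = 113.7 - 35.7 = 78.0
Current account = 28.6 + (-63.6) + 78.0 = 43.0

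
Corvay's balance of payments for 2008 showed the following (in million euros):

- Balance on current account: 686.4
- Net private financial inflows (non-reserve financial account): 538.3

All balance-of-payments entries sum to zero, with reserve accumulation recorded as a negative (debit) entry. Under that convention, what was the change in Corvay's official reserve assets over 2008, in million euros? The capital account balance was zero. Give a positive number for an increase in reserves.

Official reserve transactions balance = -(686.4 + 538.3) = -1224.7
An accumulation of reserves is recorded as a debit (negative entry), so the change in the stock of reserves is the negative of that balance.
Change in official reserves = -(-1224.7) = 1224.7

1224.7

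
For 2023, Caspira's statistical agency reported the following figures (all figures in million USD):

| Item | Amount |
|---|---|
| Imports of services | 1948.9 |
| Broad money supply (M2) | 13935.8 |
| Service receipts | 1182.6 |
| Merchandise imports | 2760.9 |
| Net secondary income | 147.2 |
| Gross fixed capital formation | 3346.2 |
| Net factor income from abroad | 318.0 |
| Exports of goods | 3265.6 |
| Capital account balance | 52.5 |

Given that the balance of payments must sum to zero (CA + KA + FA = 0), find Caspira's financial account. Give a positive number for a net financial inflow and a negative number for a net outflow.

-256.1

Goods balance = 3265.6 - 2760.9 = 504.7
Services balance = 1182.6 - 1948.9 = -766.3
Trade balance (goods + services) = 504.7 + (-766.3) = -261.6
Net primary income = 318.0
Net secondary income = 147.2
Current account = -261.6 + 318.0 + 147.2 = 203.6
Financial account = -(203.6 + 52.5) = -256.1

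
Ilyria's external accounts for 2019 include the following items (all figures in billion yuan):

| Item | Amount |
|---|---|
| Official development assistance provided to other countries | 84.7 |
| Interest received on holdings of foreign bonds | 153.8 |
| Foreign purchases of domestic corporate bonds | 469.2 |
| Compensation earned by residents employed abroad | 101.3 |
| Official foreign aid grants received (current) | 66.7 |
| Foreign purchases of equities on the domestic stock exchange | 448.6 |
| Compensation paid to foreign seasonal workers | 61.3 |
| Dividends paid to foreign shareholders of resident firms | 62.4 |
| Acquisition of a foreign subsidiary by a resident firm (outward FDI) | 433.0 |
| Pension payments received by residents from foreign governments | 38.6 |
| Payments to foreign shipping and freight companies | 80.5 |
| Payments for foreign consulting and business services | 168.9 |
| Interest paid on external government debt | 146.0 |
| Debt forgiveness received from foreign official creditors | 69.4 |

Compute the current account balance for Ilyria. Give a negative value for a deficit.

Services: -168.9 - 80.5 = -249.4
Primary income: -61.3 - 146.0 - 62.4 + 153.8 + 101.3 = -14.6
Secondary income: 38.6 + 66.7 - 84.7 = 20.6
Current account = (-249.4) + (-14.6) + 20.6 = -243.4
(Excluded from the current account — financial account: foreign purchases of domestic corporate bonds 469.2, foreign purchases of equities on the domestic stock exchange 448.6, acquisition of a foreign subsidiary by a resident firm (outward FDI) 433.0; capital account: debt forgiveness received from foreign official creditors 69.4.)

-243.4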